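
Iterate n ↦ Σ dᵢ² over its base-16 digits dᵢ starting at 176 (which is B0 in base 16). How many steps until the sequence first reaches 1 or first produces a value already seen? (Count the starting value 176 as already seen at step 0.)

7

176 = (11,0)_16 → 11² + 0² = 121
121 = (7,9)_16 → 7² + 9² = 130
130 = (8,2)_16 → 8² + 2² = 68
68 = (4,4)_16 → 4² + 4² = 32
32 = (2,0)_16 → 2² + 0² = 4
4 = (4)_16 → 4² = 16
16 = (1,0)_16 → 1² + 0² = 1  — reached 1.
That took 7 steps.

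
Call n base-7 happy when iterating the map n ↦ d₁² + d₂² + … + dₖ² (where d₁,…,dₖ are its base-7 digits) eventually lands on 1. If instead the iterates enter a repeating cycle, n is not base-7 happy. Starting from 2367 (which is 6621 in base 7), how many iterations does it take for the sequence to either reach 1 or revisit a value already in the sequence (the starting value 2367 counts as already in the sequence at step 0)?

2367 = (6,6,2,1)_7 → 6² + 6² + 2² + 1² = 36 + 36 + 4 + 1 = 77
77 = (1,4,0)_7 → 1² + 4² + 0² = 1 + 16 + 0 = 17
17 = (2,3)_7 → 2² + 3² = 4 + 9 = 13
13 = (1,6)_7 → 1² + 6² = 1 + 36 = 37
37 = (5,2)_7 → 5² + 2² = 25 + 4 = 29
29 = (4,1)_7 → 4² + 1² = 16 + 1 = 17  — 17 repeats.
That took 6 steps.

6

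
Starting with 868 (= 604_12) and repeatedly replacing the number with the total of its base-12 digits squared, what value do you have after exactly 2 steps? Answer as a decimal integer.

868 = (6,0,4)_12 → 52
52 = (4,4)_12 → 32

32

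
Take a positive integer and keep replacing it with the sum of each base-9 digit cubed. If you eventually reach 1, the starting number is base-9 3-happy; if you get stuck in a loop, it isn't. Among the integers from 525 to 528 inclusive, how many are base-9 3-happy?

525: 525 → 307 → 371 → 197 → 547 → 775 → 127 → 127  — not base-9 3-happy
526: 526 → 344 → 80 → 1024 → 496 → 218 → 232 → 694 → 638 → 1198 → 470 → 476 → 980 → 540 → 432 → 152 → 856 → 128 → 134 → 638  — not base-9 3-happy
527: 527 → 405 → 125 → 577 → 345 → 99 → 9 → 1  — base-9 3-happy
528: 528 → 496 → 218 → 232 → 694 → 638 → 1198 → 470 → 476 → 980 → 540 → 432 → 152 → 856 → 128 → 134 → 638  — not base-9 3-happy
base-9 3-happy: 527

1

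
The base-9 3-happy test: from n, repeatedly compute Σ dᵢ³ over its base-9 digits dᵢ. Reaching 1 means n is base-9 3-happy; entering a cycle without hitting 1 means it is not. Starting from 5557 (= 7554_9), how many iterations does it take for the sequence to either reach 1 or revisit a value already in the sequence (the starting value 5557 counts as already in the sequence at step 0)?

5557 = (7,5,5,4)_9 → 7³ + 5³ + 5³ + 4³ = 657
657 = (8,1,0)_9 → 8³ + 1³ + 0³ = 513
513 = (6,3,0)_9 → 6³ + 3³ + 0³ = 243
243 = (3,0,0)_9 → 3³ + 0³ + 0³ = 27
27 = (3,0)_9 → 3³ + 0³ = 27  — 27 repeats.
That took 5 steps.

5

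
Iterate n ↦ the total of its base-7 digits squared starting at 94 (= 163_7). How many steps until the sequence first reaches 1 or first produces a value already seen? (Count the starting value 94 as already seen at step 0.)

94 = (1,6,3)_7 → 1² + 6² + 3² = 1 + 36 + 9 = 46
46 = (6,4)_7 → 6² + 4² = 36 + 16 = 52
52 = (1,0,3)_7 → 1² + 0² + 3² = 1 + 0 + 9 = 10
10 = (1,3)_7 → 1² + 3² = 1 + 9 = 10  — 10 repeats.
That took 4 steps.

4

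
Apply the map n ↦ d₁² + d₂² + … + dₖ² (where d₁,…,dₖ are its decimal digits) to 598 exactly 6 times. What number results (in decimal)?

598 → 5² + 9² + 8² = 170
170 → 1² + 7² + 0² = 50
50 → 5² + 0² = 25
25 → 2² + 5² = 29
29 → 2² + 9² = 85
85 → 8² + 5² = 89

89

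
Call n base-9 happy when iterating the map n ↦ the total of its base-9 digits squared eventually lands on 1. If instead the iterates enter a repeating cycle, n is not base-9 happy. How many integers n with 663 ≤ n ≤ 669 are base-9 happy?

1

663: 663 → 101 → 9 → 1  — base-9 happy
664: 664 → 114 → 46 → 26 → 68 → 74 → 68  — not base-9 happy
665: 665 → 129 → 35 → 73 → 65 → 53 → 89 → 65  — not base-9 happy
666: 666 → 68 → 74 → 68  — not base-9 happy
667: 667 → 69 → 85 → 17 → 65 → 53 → 89 → 65  — not base-9 happy
668: 668 → 72 → 64 → 50 → 50  — not base-9 happy
669: 669 → 77 → 89 → 65 → 53 → 89  — not base-9 happy
base-9 happy: 663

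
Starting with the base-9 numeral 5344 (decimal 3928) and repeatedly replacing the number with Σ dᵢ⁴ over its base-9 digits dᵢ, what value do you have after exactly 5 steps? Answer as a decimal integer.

3928 = (5,3,4,4)_9 → 5⁴ + 3⁴ + 4⁴ + 4⁴ = 625 + 81 + 256 + 256 = 1218
1218 = (1,6,0,3)_9 → 1⁴ + 6⁴ + 0⁴ + 3⁴ = 1 + 1296 + 0 + 81 = 1378
1378 = (1,8,0,1)_9 → 1⁴ + 8⁴ + 0⁴ + 1⁴ = 1 + 4096 + 0 + 1 = 4098
4098 = (5,5,5,3)_9 → 5⁴ + 5⁴ + 5⁴ + 3⁴ = 625 + 625 + 625 + 81 = 1956
1956 = (2,6,1,3)_9 → 2⁴ + 6⁴ + 1⁴ + 3⁴ = 16 + 1296 + 1 + 81 = 1394

1394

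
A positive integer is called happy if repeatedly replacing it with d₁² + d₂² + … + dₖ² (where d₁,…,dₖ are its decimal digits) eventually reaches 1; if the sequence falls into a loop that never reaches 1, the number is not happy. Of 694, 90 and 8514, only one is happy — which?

694

694: 694 → 133 → 19 → 82 → 68 → 100 → 1  — reaches 1 (happy)
90: 90 → 81 → 65 → 61 → 37 → 58 → 89 → 145 → 42 → 20 → 4 → 16 → 37  — repeats 37 (not happy)
8514: 8514 → 106 → 37 → 58 → 89 → 145 → 42 → 20 → 4 → 16 → 37  — repeats 37 (not happy)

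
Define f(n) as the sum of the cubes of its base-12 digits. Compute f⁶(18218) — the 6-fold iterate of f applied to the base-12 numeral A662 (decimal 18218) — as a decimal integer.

1217

18218 = (10,6,6,2)_12 → 10³ + 6³ + 6³ + 2³ = 1440
1440 = (10,0,0)_12 → 10³ + 0³ + 0³ = 1000
1000 = (6,11,4)_12 → 6³ + 11³ + 4³ = 1611
1611 = (11,2,3)_12 → 11³ + 2³ + 3³ = 1366
1366 = (9,5,10)_12 → 9³ + 5³ + 10³ = 1854
1854 = (1,0,10,6)_12 → 1³ + 0³ + 10³ + 6³ = 1217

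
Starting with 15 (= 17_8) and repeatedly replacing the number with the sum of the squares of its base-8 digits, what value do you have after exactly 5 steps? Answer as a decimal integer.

5

15 = (1,7)_8 → 50
50 = (6,2)_8 → 40
40 = (5,0)_8 → 25
25 = (3,1)_8 → 10
10 = (1,2)_8 → 5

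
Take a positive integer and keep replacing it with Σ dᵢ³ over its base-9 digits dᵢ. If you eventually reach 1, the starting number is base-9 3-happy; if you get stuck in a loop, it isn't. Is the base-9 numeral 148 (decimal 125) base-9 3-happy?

base-9 3-happy

125 = (1,4,8)_9 → 577
577 = (7,1,1)_9 → 345
345 = (4,2,3)_9 → 99
99 = (1,2,0)_9 → 9
9 = (1,0)_9 → 1  — reached 1.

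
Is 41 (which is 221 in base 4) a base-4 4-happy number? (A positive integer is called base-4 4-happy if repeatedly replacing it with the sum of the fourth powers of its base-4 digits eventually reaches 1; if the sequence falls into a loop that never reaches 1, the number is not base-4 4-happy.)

41 = (2,2,1)_4 → 2⁴ + 2⁴ + 1⁴ = 16 + 16 + 1 = 33
33 = (2,0,1)_4 → 2⁴ + 0⁴ + 1⁴ = 16 + 0 + 1 = 17
17 = (1,0,1)_4 → 1⁴ + 0⁴ + 1⁴ = 1 + 0 + 1 = 2
2 = (2)_4 → 2⁴ = 16
16 = (1,0,0)_4 → 1⁴ + 0⁴ + 0⁴ = 1 + 0 + 0 = 1  — reached 1.

base-4 4-happy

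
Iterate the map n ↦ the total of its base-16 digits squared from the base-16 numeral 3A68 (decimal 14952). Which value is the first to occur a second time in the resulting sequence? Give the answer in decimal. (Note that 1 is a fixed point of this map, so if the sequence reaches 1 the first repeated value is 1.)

14952 = (3,10,6,8)_16 → 3² + 10² + 6² + 8² = 209
209 = (13,1)_16 → 13² + 1² = 170
170 = (10,10)_16 → 10² + 10² = 200
200 = (12,8)_16 → 12² + 8² = 208
208 = (13,0)_16 → 13² + 0² = 169
169 = (10,9)_16 → 10² + 9² = 181
181 = (11,5)_16 → 11² + 5² = 146
146 = (9,2)_16 → 9² + 2² = 85
85 = (5,5)_16 → 5² + 5² = 50
50 = (3,2)_16 → 3² + 2² = 13
13 = (13)_16 → 13² = 169  — 169 already appeared earlier.

169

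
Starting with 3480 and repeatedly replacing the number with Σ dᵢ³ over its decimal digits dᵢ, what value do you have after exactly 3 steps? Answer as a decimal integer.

99

3480 → 3³ + 4³ + 8³ + 0³ = 603
603 → 6³ + 0³ + 3³ = 243
243 → 2³ + 4³ + 3³ = 99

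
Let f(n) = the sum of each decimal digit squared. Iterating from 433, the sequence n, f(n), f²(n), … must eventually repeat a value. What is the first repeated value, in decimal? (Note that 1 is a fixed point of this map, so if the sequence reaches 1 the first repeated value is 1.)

89

433 → 4² + 3² + 3² = 16 + 9 + 9 = 34
34 → 3² + 4² = 9 + 16 = 25
25 → 2² + 5² = 4 + 25 = 29
29 → 2² + 9² = 4 + 81 = 85
85 → 8² + 5² = 64 + 25 = 89
89 → 8² + 9² = 64 + 81 = 145
145 → 1² + 4² + 5² = 1 + 16 + 25 = 42
42 → 4² + 2² = 16 + 4 = 20
20 → 2² + 0² = 4 + 0 = 4
4 → 4² = 16
16 → 1² + 6² = 1 + 36 = 37
37 → 3² + 7² = 9 + 49 = 58
58 → 5² + 8² = 25 + 64 = 89  — 89 already appeared earlier.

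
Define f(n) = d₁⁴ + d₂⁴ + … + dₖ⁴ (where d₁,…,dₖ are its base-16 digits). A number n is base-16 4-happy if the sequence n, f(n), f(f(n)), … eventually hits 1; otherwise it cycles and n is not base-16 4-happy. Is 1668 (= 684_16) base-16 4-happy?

1668 = (6,8,4)_16 → 5648
5648 = (1,6,1,0)_16 → 1298
1298 = (5,1,2)_16 → 642
642 = (2,8,2)_16 → 4128
4128 = (1,0,2,0)_16 → 17
17 = (1,1)_16 → 2
2 = (2)_16 → 16
16 = (1,0)_16 → 1  — reached 1.

base-16 4-happy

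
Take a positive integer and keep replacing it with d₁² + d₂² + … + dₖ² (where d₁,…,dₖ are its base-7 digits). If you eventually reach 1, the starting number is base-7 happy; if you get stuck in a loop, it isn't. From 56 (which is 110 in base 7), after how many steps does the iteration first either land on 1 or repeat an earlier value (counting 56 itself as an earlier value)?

56 = (1,1,0)_7 → 1² + 1² + 0² = 2
2 = (2)_7 → 2² = 4
4 = (4)_7 → 4² = 16
16 = (2,2)_7 → 2² + 2² = 8
8 = (1,1)_7 → 1² + 1² = 2  — 2 repeats.
That took 5 steps.

5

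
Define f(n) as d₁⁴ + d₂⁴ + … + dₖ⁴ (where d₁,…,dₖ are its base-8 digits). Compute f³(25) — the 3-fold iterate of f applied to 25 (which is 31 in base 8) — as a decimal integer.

257

25 = (3,1)_8 → 3⁴ + 1⁴ = 81 + 1 = 82
82 = (1,2,2)_8 → 1⁴ + 2⁴ + 2⁴ = 1 + 16 + 16 = 33
33 = (4,1)_8 → 4⁴ + 1⁴ = 256 + 1 = 257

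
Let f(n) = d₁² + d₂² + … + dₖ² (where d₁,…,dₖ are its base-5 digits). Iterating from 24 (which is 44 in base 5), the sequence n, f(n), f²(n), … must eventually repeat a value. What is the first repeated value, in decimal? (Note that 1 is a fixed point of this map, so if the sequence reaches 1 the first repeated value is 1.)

24 = (4,4)_5 → 4² + 4² = 32
32 = (1,1,2)_5 → 1² + 1² + 2² = 6
6 = (1,1)_5 → 1² + 1² = 2
2 = (2)_5 → 2² = 4
4 = (4)_5 → 4² = 16
16 = (3,1)_5 → 3² + 1² = 10
10 = (2,0)_5 → 2² + 0² = 4  — 4 already appeared earlier.

4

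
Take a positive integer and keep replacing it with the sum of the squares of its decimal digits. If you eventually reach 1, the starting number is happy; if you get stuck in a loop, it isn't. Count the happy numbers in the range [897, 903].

897: 897 → 194 → 98 → 145 → 42 → 20 → 4 → 16 → 37 → 58 → 89 → 145  (repeats 145)
898: 898 → 209 → 85 → 89 → 145 → 42 → 20 → 4 → 16 → 37 → 58 → 89  (repeats 89)
899: 899 → 226 → 44 → 32 → 13 → 10 → 1  (reaches 1)
900: 900 → 81 → 65 → 61 → 37 → 58 → 89 → 145 → 42 → 20 → 4 → 16 → 37  (repeats 37)
901: 901 → 82 → 68 → 100 → 1  (reaches 1)
902: 902 → 85 → 89 → 145 → 42 → 20 → 4 → 16 → 37 → 58 → 89  (repeats 89)
903: 903 → 90 → 81 → 65 → 61 → 37 → 58 → 89 → 145 → 42 → 20 → 4 → 16 → 37  (repeats 37)
happy: 899, 901

2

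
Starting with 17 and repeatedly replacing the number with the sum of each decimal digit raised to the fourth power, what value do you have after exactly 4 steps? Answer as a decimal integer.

8208

17 → 1⁴ + 7⁴ = 1 + 2401 = 2402
2402 → 2⁴ + 4⁴ + 0⁴ + 2⁴ = 16 + 256 + 0 + 16 = 288
288 → 2⁴ + 8⁴ + 8⁴ = 16 + 4096 + 4096 = 8208
8208 → 8⁴ + 2⁴ + 0⁴ + 8⁴ = 4096 + 16 + 0 + 4096 = 8208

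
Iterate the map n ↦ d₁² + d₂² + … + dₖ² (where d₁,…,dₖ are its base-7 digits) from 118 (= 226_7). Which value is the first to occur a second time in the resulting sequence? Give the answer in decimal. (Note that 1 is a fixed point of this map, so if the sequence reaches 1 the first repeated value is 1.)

2

118 = (2,2,6)_7 → 2² + 2² + 6² = 44
44 = (6,2)_7 → 6² + 2² = 40
40 = (5,5)_7 → 5² + 5² = 50
50 = (1,0,1)_7 → 1² + 0² + 1² = 2
2 = (2)_7 → 2² = 4
4 = (4)_7 → 4² = 16
16 = (2,2)_7 → 2² + 2² = 8
8 = (1,1)_7 → 1² + 1² = 2  — 2 already appeared earlier.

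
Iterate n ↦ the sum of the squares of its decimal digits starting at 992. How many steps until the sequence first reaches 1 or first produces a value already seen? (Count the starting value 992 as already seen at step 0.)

992 → 9² + 9² + 2² = 166
166 → 1² + 6² + 6² = 73
73 → 7² + 3² = 58
58 → 5² + 8² = 89
89 → 8² + 9² = 145
145 → 1² + 4² + 5² = 42
42 → 4² + 2² = 20
20 → 2² + 0² = 4
4 → 4² = 16
16 → 1² + 6² = 37
37 → 3² + 7² = 58  — 58 repeats.
That took 11 steps.

11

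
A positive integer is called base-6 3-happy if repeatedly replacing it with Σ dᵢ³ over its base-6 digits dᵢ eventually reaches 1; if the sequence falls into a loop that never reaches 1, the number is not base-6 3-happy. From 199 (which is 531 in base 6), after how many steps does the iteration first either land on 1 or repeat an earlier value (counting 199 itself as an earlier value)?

199 = (5,3,1)_6 → 5³ + 3³ + 1³ = 153
153 = (4,1,3)_6 → 4³ + 1³ + 3³ = 92
92 = (2,3,2)_6 → 2³ + 3³ + 2³ = 43
43 = (1,1,1)_6 → 1³ + 1³ + 1³ = 3
3 = (3)_6 → 3³ = 27
27 = (4,3)_6 → 4³ + 3³ = 91
91 = (2,3,1)_6 → 2³ + 3³ + 1³ = 36
36 = (1,0,0)_6 → 1³ + 0³ + 0³ = 1  — reached 1.
That took 8 steps.

8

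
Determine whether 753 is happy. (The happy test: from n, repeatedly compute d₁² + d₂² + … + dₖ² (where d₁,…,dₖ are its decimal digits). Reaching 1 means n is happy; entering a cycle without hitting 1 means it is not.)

753 → 7² + 5² + 3² = 83
83 → 8² + 3² = 73
73 → 7² + 3² = 58
58 → 5² + 8² = 89
89 → 8² + 9² = 145
145 → 1² + 4² + 5² = 42
42 → 4² + 2² = 20
20 → 2² + 0² = 4
4 → 4² = 16
16 → 1² + 6² = 37
37 → 3² + 7² = 58  — 58 already seen; the sequence cycles without reaching 1.

not happy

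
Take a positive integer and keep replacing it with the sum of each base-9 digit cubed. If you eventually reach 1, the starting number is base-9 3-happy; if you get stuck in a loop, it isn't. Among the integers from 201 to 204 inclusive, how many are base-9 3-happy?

1

201: 201 → 99 → 9 → 1  — base-9 3-happy
202: 202 → 136 → 218 → 232 → 694 → 638 → 1198 → 470 → 476 → 980 → 540 → 432 → 152 → 856 → 128 → 134 → 638  — not base-9 3-happy
203: 203 → 197 → 547 → 775 → 127 → 127  — not base-9 3-happy
204: 204 → 288 → 152 → 856 → 128 → 134 → 638 → 1198 → 470 → 476 → 980 → 540 → 432 → 152  — not base-9 3-happy
base-9 3-happy: 201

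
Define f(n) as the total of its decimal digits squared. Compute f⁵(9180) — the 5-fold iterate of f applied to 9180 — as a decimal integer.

29

9180 → 9² + 1² + 8² + 0² = 81 + 1 + 64 + 0 = 146
146 → 1² + 4² + 6² = 1 + 16 + 36 = 53
53 → 5² + 3² = 25 + 9 = 34
34 → 3² + 4² = 9 + 16 = 25
25 → 2² + 5² = 4 + 25 = 29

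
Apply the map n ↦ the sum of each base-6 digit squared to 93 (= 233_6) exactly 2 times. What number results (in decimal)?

25

93 = (2,3,3)_6 → 22
22 = (3,4)_6 → 25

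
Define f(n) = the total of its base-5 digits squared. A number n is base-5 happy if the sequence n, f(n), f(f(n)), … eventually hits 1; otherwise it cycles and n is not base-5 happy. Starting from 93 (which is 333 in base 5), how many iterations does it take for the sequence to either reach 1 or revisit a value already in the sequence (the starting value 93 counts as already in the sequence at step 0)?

93 = (3,3,3)_5 → 3² + 3² + 3² = 9 + 9 + 9 = 27
27 = (1,0,2)_5 → 1² + 0² + 2² = 1 + 0 + 4 = 5
5 = (1,0)_5 → 1² + 0² = 1 + 0 = 1  — reached 1.
That took 3 steps.

3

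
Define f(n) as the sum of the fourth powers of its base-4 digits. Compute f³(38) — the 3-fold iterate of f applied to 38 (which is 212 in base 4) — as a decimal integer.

2

38 = (2,1,2)_4 → 2⁴ + 1⁴ + 2⁴ = 16 + 1 + 16 = 33
33 = (2,0,1)_4 → 2⁴ + 0⁴ + 1⁴ = 16 + 0 + 1 = 17
17 = (1,0,1)_4 → 1⁴ + 0⁴ + 1⁴ = 1 + 0 + 1 = 2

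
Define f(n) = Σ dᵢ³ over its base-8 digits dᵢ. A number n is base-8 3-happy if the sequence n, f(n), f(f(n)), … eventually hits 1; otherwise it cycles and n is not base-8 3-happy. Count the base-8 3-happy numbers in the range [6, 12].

4

6: 6 → 216 → 54 → 432 → 432  — not base-8 3-happy
7: 7 → 343 → 476 → 434 → 440 → 559 → 469 → 476  — not base-8 3-happy
8: 8 → 1  — base-8 3-happy
9: 9 → 2 → 8 → 1  — base-8 3-happy
10: 10 → 9 → 2 → 8 → 1  — base-8 3-happy
11: 11 → 28 → 91 → 55 → 559 → 469 → 476 → 434 → 440 → 559  — not base-8 3-happy
12: 12 → 65 → 2 → 8 → 1  — base-8 3-happy
base-8 3-happy: 8, 9, 10, 12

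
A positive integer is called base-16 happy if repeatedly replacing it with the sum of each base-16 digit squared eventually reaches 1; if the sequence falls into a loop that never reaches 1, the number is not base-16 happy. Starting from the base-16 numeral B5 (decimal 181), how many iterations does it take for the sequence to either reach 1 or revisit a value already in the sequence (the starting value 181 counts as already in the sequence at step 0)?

6

181 = (11,5)_16 → 146
146 = (9,2)_16 → 85
85 = (5,5)_16 → 50
50 = (3,2)_16 → 13
13 = (13)_16 → 169
169 = (10,9)_16 → 181  — 181 repeats.
That took 6 steps.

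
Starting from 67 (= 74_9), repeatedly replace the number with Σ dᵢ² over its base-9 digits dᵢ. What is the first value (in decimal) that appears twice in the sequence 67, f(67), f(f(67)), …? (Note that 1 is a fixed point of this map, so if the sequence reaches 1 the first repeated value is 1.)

67 = (7,4)_9 → 65
65 = (7,2)_9 → 53
53 = (5,8)_9 → 89
89 = (1,0,8)_9 → 65  — 65 already appeared earlier.

65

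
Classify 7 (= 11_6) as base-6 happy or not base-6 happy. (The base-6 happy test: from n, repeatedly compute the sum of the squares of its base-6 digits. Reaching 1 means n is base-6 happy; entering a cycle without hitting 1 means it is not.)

not base-6 happy

7 = (1,1)_6 → 1² + 1² = 2
2 = (2)_6 → 2² = 4
4 = (4)_6 → 4² = 16
16 = (2,4)_6 → 2² + 4² = 20
20 = (3,2)_6 → 3² + 2² = 13
13 = (2,1)_6 → 2² + 1² = 5
5 = (5)_6 → 5² = 25
25 = (4,1)_6 → 4² + 1² = 17
17 = (2,5)_6 → 2² + 5² = 29
29 = (4,5)_6 → 4² + 5² = 41
41 = (1,0,5)_6 → 1² + 0² + 5² = 26
26 = (4,2)_6 → 4² + 2² = 20  — 20 already seen; the sequence cycles without reaching 1.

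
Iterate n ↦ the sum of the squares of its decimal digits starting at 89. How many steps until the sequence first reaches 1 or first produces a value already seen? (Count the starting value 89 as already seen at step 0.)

89 → 8² + 9² = 64 + 81 = 145
145 → 1² + 4² + 5² = 1 + 16 + 25 = 42
42 → 4² + 2² = 16 + 4 = 20
20 → 2² + 0² = 4 + 0 = 4
4 → 4² = 16
16 → 1² + 6² = 1 + 36 = 37
37 → 3² + 7² = 9 + 49 = 58
58 → 5² + 8² = 25 + 64 = 89  — 89 repeats.
That took 8 steps.

8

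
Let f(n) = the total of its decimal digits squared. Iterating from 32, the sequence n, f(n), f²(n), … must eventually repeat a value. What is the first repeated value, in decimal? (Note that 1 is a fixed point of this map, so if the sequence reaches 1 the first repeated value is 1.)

1

32 → 3² + 2² = 13
13 → 1² + 3² = 10
10 → 1² + 0² = 1  — reached the fixed point 1.
1 → 1, so 1 is the first repeated value.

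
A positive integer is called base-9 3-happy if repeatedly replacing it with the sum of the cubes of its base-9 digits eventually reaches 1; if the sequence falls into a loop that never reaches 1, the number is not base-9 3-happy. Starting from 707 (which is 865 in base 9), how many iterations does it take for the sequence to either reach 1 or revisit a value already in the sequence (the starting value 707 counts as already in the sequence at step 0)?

6

707 = (8,6,5)_9 → 8³ + 6³ + 5³ = 512 + 216 + 125 = 853
853 = (1,1,4,7)_9 → 1³ + 1³ + 4³ + 7³ = 1 + 1 + 64 + 343 = 409
409 = (5,0,4)_9 → 5³ + 0³ + 4³ = 125 + 0 + 64 = 189
189 = (2,3,0)_9 → 2³ + 3³ + 0³ = 8 + 27 + 0 = 35
35 = (3,8)_9 → 3³ + 8³ = 27 + 512 = 539
539 = (6,5,8)_9 → 6³ + 5³ + 8³ = 216 + 125 + 512 = 853  — 853 repeats.
That took 6 steps.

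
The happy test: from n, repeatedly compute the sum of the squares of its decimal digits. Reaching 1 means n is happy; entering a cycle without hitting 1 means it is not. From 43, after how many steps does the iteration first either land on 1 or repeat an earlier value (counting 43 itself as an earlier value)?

12

43 → 4² + 3² = 25
25 → 2² + 5² = 29
29 → 2² + 9² = 85
85 → 8² + 5² = 89
89 → 8² + 9² = 145
145 → 1² + 4² + 5² = 42
42 → 4² + 2² = 20
20 → 2² + 0² = 4
4 → 4² = 16
16 → 1² + 6² = 37
37 → 3² + 7² = 58
58 → 5² + 8² = 89  — 89 repeats.
That took 12 steps.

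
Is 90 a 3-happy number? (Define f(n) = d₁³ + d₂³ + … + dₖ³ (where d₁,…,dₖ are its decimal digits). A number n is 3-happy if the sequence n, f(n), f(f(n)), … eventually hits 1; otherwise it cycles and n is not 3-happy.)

90 → 9³ + 0³ = 729
729 → 7³ + 2³ + 9³ = 1080
1080 → 1³ + 0³ + 8³ + 0³ = 513
513 → 5³ + 1³ + 3³ = 153
153 → 1³ + 5³ + 3³ = 153  — 153 already seen; the sequence cycles without reaching 1.

not 3-happy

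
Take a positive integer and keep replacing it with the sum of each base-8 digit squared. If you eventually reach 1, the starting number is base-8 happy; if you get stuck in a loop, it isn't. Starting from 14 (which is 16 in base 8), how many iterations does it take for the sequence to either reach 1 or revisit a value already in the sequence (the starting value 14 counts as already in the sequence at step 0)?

5

14 = (1,6)_8 → 1² + 6² = 1 + 36 = 37
37 = (4,5)_8 → 4² + 5² = 16 + 25 = 41
41 = (5,1)_8 → 5² + 1² = 25 + 1 = 26
26 = (3,2)_8 → 3² + 2² = 9 + 4 = 13
13 = (1,5)_8 → 1² + 5² = 1 + 25 = 26  — 26 repeats.
That took 5 steps.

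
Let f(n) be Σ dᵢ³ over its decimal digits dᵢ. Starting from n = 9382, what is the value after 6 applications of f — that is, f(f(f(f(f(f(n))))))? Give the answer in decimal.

1009

9382 → 9³ + 3³ + 8³ + 2³ = 1276
1276 → 1³ + 2³ + 7³ + 6³ = 568
568 → 5³ + 6³ + 8³ = 853
853 → 8³ + 5³ + 3³ = 664
664 → 6³ + 6³ + 4³ = 496
496 → 4³ + 9³ + 6³ = 1009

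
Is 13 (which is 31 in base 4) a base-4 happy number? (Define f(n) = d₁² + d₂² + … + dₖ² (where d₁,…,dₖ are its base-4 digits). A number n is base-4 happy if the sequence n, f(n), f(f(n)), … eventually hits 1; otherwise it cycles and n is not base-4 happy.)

base-4 happy

13 = (3,1)_4 → 3² + 1² = 9 + 1 = 10
10 = (2,2)_4 → 2² + 2² = 4 + 4 = 8
8 = (2,0)_4 → 2² + 0² = 4 + 0 = 4
4 = (1,0)_4 → 1² + 0² = 1 + 0 = 1  — reached 1.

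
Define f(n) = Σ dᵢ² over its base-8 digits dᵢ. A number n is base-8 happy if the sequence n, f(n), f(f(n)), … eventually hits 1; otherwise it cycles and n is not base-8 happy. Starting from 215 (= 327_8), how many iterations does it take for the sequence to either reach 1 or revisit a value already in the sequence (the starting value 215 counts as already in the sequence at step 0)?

215 = (3,2,7)_8 → 3² + 2² + 7² = 62
62 = (7,6)_8 → 7² + 6² = 85
85 = (1,2,5)_8 → 1² + 2² + 5² = 30
30 = (3,6)_8 → 3² + 6² = 45
45 = (5,5)_8 → 5² + 5² = 50
50 = (6,2)_8 → 6² + 2² = 40
40 = (5,0)_8 → 5² + 0² = 25
25 = (3,1)_8 → 3² + 1² = 10
10 = (1,2)_8 → 1² + 2² = 5
5 = (5)_8 → 5² = 25  — 25 repeats.
That took 10 steps.

10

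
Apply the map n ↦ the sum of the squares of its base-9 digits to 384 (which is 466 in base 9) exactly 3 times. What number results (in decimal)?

384 = (4,6,6)_9 → 4² + 6² + 6² = 88
88 = (1,0,7)_9 → 1² + 0² + 7² = 50
50 = (5,5)_9 → 5² + 5² = 50

50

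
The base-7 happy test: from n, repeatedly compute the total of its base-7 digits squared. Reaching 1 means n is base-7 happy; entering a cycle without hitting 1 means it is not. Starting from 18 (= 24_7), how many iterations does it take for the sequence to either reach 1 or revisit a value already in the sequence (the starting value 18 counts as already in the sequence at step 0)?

18 = (2,4)_7 → 2² + 4² = 4 + 16 = 20
20 = (2,6)_7 → 2² + 6² = 4 + 36 = 40
40 = (5,5)_7 → 5² + 5² = 25 + 25 = 50
50 = (1,0,1)_7 → 1² + 0² + 1² = 1 + 0 + 1 = 2
2 = (2)_7 → 2² = 4
4 = (4)_7 → 4² = 16
16 = (2,2)_7 → 2² + 2² = 4 + 4 = 8
8 = (1,1)_7 → 1² + 1² = 1 + 1 = 2  — 2 repeats.
That took 8 steps.

8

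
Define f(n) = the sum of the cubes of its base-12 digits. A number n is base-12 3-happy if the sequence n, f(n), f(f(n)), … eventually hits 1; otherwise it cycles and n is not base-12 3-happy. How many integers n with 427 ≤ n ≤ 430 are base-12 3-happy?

427: 427 → 1682 → 1851 → 1028 → 856 → 1520 → 1728 → 1  (reaches 1)
428: 428 → 1851 → 1028 → 856 → 1520 → 1728 → 1  (reaches 1)
429: 429 → 2068 → 137 → 1456 → 1065 → 1136 → 1855 → 1344 → 793 → 342 → 288 → 8 → 512 → 755 → 1464 → 1008 → 343 → 415 → 1351 → 1136  (repeats 1136)
430: 430 → 2339 → 1404 → 1458 → 1217 → 762 → 368 → 736 → 190 → 1028 → 856 → 1520 → 1728 → 1  (reaches 1)
base-12 3-happy: 427, 428, 430

3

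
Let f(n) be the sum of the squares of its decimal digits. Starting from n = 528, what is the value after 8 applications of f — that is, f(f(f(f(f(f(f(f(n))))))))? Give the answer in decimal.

528 → 5² + 2² + 8² = 93
93 → 9² + 3² = 90
90 → 9² + 0² = 81
81 → 8² + 1² = 65
65 → 6² + 5² = 61
61 → 6² + 1² = 37
37 → 3² + 7² = 58
58 → 5² + 8² = 89

89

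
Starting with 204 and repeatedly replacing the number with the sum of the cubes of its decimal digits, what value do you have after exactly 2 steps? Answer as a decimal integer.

204 → 2³ + 0³ + 4³ = 72
72 → 7³ + 2³ = 351

351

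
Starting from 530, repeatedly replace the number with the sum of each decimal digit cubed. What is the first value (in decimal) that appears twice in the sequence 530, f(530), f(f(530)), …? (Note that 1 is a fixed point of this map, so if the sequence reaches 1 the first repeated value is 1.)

530 → 5³ + 3³ + 0³ = 125 + 27 + 0 = 152
152 → 1³ + 5³ + 2³ = 1 + 125 + 8 = 134
134 → 1³ + 3³ + 4³ = 1 + 27 + 64 = 92
92 → 9³ + 2³ = 729 + 8 = 737
737 → 7³ + 3³ + 7³ = 343 + 27 + 343 = 713
713 → 7³ + 1³ + 3³ = 343 + 1 + 27 = 371
371 → 3³ + 7³ + 1³ = 27 + 343 + 1 = 371  — 371 already appeared earlier.

371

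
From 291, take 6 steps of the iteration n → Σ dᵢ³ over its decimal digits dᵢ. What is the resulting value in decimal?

291 → 738
738 → 882
882 → 1032
1032 → 36
36 → 243
243 → 99

99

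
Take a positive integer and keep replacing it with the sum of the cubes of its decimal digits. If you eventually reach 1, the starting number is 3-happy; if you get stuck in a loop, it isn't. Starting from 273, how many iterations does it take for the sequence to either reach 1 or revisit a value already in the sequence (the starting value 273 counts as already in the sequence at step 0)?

11

273 → 2³ + 7³ + 3³ = 378
378 → 3³ + 7³ + 8³ = 882
882 → 8³ + 8³ + 2³ = 1032
1032 → 1³ + 0³ + 3³ + 2³ = 36
36 → 3³ + 6³ = 243
243 → 2³ + 4³ + 3³ = 99
99 → 9³ + 9³ = 1458
1458 → 1³ + 4³ + 5³ + 8³ = 702
702 → 7³ + 0³ + 2³ = 351
351 → 3³ + 5³ + 1³ = 153
153 → 1³ + 5³ + 3³ = 153  — 153 repeats.
That took 11 steps.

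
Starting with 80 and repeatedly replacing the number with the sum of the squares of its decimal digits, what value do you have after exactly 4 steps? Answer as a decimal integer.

85

80 → 64
64 → 52
52 → 29
29 → 85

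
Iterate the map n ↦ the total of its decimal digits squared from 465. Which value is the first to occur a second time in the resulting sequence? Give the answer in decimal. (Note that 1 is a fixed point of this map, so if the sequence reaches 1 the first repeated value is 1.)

465 → 4² + 6² + 5² = 77
77 → 7² + 7² = 98
98 → 9² + 8² = 145
145 → 1² + 4² + 5² = 42
42 → 4² + 2² = 20
20 → 2² + 0² = 4
4 → 4² = 16
16 → 1² + 6² = 37
37 → 3² + 7² = 58
58 → 5² + 8² = 89
89 → 8² + 9² = 145  — 145 already appeared earlier.

145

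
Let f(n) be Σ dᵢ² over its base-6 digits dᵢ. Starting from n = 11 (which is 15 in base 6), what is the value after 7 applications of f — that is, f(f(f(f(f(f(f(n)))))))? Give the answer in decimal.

11 = (1,5)_6 → 1² + 5² = 1 + 25 = 26
26 = (4,2)_6 → 4² + 2² = 16 + 4 = 20
20 = (3,2)_6 → 3² + 2² = 9 + 4 = 13
13 = (2,1)_6 → 2² + 1² = 4 + 1 = 5
5 = (5)_6 → 5² = 25
25 = (4,1)_6 → 4² + 1² = 16 + 1 = 17
17 = (2,5)_6 → 2² + 5² = 4 + 25 = 29

29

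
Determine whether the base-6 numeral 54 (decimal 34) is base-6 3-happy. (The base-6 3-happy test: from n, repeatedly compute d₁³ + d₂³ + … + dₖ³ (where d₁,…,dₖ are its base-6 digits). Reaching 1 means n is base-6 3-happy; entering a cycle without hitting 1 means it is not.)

34 = (5,4)_6 → 5³ + 4³ = 189
189 = (5,1,3)_6 → 5³ + 1³ + 3³ = 153
153 = (4,1,3)_6 → 4³ + 1³ + 3³ = 92
92 = (2,3,2)_6 → 2³ + 3³ + 2³ = 43
43 = (1,1,1)_6 → 1³ + 1³ + 1³ = 3
3 = (3)_6 → 3³ = 27
27 = (4,3)_6 → 4³ + 3³ = 91
91 = (2,3,1)_6 → 2³ + 3³ + 1³ = 36
36 = (1,0,0)_6 → 1³ + 0³ + 0³ = 1  — reached 1.

base-6 3-happy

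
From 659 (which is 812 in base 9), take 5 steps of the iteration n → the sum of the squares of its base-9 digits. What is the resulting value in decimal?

53

659 = (8,1,2)_9 → 8² + 1² + 2² = 69
69 = (7,6)_9 → 7² + 6² = 85
85 = (1,0,4)_9 → 1² + 0² + 4² = 17
17 = (1,8)_9 → 1² + 8² = 65
65 = (7,2)_9 → 7² + 2² = 53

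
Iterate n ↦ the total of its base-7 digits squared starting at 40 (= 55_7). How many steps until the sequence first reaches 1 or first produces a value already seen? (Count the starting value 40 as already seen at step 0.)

40 = (5,5)_7 → 5² + 5² = 50
50 = (1,0,1)_7 → 1² + 0² + 1² = 2
2 = (2)_7 → 2² = 4
4 = (4)_7 → 4² = 16
16 = (2,2)_7 → 2² + 2² = 8
8 = (1,1)_7 → 1² + 1² = 2  — 2 repeats.
That took 6 steps.

6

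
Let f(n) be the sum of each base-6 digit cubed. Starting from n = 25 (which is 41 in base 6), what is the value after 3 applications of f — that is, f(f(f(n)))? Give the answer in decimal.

25 = (4,1)_6 → 4³ + 1³ = 65
65 = (1,4,5)_6 → 1³ + 4³ + 5³ = 190
190 = (5,1,4)_6 → 5³ + 1³ + 4³ = 190

190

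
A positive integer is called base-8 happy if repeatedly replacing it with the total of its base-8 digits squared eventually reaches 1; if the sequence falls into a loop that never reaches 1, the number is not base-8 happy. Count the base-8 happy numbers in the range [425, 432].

2

425: 425 → 62 → 85 → 30 → 45 → 50 → 40 → 25 → 10 → 5 → 25  (repeats 25)
426: 426 → 65 → 2 → 4 → 16 → 4  (repeats 4)
427: 427 → 70 → 37 → 41 → 26 → 13 → 26  (repeats 26)
428: 428 → 77 → 27 → 18 → 8 → 1  (reaches 1)
429: 429 → 86 → 41 → 26 → 13 → 26  (repeats 26)
430: 430 → 97 → 18 → 8 → 1  (reaches 1)
431: 431 → 110 → 62 → 85 → 30 → 45 → 50 → 40 → 25 → 10 → 5 → 25  (repeats 25)
432: 432 → 72 → 2 → 4 → 16 → 4  (repeats 4)
base-8 happy: 428, 430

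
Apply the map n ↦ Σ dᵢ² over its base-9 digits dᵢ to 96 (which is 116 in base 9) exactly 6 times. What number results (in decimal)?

50

96 = (1,1,6)_9 → 38
38 = (4,2)_9 → 20
20 = (2,2)_9 → 8
8 = (8)_9 → 64
64 = (7,1)_9 → 50
50 = (5,5)_9 → 50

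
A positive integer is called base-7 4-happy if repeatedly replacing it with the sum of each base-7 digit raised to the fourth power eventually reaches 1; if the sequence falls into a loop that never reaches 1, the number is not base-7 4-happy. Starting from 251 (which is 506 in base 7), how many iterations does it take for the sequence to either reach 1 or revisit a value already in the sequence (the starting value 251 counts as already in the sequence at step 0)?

14

251 = (5,0,6)_7 → 5⁴ + 0⁴ + 6⁴ = 625 + 0 + 1296 = 1921
1921 = (5,4,1,3)_7 → 5⁴ + 4⁴ + 1⁴ + 3⁴ = 625 + 256 + 1 + 81 = 963
963 = (2,5,4,4)_7 → 2⁴ + 5⁴ + 4⁴ + 4⁴ = 16 + 625 + 256 + 256 = 1153
1153 = (3,2,3,5)_7 → 3⁴ + 2⁴ + 3⁴ + 5⁴ = 81 + 16 + 81 + 625 = 803
803 = (2,2,2,5)_7 → 2⁴ + 2⁴ + 2⁴ + 5⁴ = 16 + 16 + 16 + 625 = 673
673 = (1,6,5,1)_7 → 1⁴ + 6⁴ + 5⁴ + 1⁴ = 1 + 1296 + 625 + 1 = 1923
1923 = (5,4,1,5)_7 → 5⁴ + 4⁴ + 1⁴ + 5⁴ = 625 + 256 + 1 + 625 = 1507
1507 = (4,2,5,2)_7 → 4⁴ + 2⁴ + 5⁴ + 2⁴ = 256 + 16 + 625 + 16 = 913
913 = (2,4,4,3)_7 → 2⁴ + 4⁴ + 4⁴ + 3⁴ = 16 + 256 + 256 + 81 = 609
609 = (1,5,3,0)_7 → 1⁴ + 5⁴ + 3⁴ + 0⁴ = 1 + 625 + 81 + 0 = 707
707 = (2,0,3,0)_7 → 2⁴ + 0⁴ + 3⁴ + 0⁴ = 16 + 0 + 81 + 0 = 97
97 = (1,6,6)_7 → 1⁴ + 6⁴ + 6⁴ = 1 + 1296 + 1296 = 2593
2593 = (1,0,3,6,3)_7 → 1⁴ + 0⁴ + 3⁴ + 6⁴ + 3⁴ = 1 + 0 + 81 + 1296 + 81 = 1459
1459 = (4,1,5,3)_7 → 4⁴ + 1⁴ + 5⁴ + 3⁴ = 256 + 1 + 625 + 81 = 963  — 963 repeats.
That took 14 steps.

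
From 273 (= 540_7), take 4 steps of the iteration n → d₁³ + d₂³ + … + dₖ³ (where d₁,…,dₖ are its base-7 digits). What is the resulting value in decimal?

273 = (5,4,0)_7 → 5³ + 4³ + 0³ = 125 + 64 + 0 = 189
189 = (3,6,0)_7 → 3³ + 6³ + 0³ = 27 + 216 + 0 = 243
243 = (4,6,5)_7 → 4³ + 6³ + 5³ = 64 + 216 + 125 = 405
405 = (1,1,1,6)_7 → 1³ + 1³ + 1³ + 6³ = 1 + 1 + 1 + 216 = 219

219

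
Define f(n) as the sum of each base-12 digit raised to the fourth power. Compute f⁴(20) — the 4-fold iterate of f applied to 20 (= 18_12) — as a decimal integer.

14178

20 = (1,8)_12 → 1⁴ + 8⁴ = 1 + 4096 = 4097
4097 = (2,4,5,5)_12 → 2⁴ + 4⁴ + 5⁴ + 5⁴ = 16 + 256 + 625 + 625 = 1522
1522 = (10,6,10)_12 → 10⁴ + 6⁴ + 10⁴ = 10000 + 1296 + 10000 = 21296
21296 = (1,0,3,10,8)_12 → 1⁴ + 0⁴ + 3⁴ + 10⁴ + 8⁴ = 1 + 0 + 81 + 10000 + 4096 = 14178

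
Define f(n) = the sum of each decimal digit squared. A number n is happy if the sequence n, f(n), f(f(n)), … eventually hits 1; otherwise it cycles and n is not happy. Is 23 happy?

happy

23 → 2² + 3² = 4 + 9 = 13
13 → 1² + 3² = 1 + 9 = 10
10 → 1² + 0² = 1 + 0 = 1  — reached 1.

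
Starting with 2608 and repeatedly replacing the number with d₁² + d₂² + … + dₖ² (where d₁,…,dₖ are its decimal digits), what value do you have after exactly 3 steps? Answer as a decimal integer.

50

2608 → 2² + 6² + 0² + 8² = 4 + 36 + 0 + 64 = 104
104 → 1² + 0² + 4² = 1 + 0 + 16 = 17
17 → 1² + 7² = 1 + 49 = 50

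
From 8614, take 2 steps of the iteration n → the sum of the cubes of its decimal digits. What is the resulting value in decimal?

1099

8614 → 8³ + 6³ + 1³ + 4³ = 512 + 216 + 1 + 64 = 793
793 → 7³ + 9³ + 3³ = 343 + 729 + 27 = 1099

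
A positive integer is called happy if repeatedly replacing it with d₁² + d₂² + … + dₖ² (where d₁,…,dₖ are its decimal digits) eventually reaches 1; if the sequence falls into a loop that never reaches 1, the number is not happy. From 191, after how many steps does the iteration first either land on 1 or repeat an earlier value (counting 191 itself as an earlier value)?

191 → 1² + 9² + 1² = 83
83 → 8² + 3² = 73
73 → 7² + 3² = 58
58 → 5² + 8² = 89
89 → 8² + 9² = 145
145 → 1² + 4² + 5² = 42
42 → 4² + 2² = 20
20 → 2² + 0² = 4
4 → 4² = 16
16 → 1² + 6² = 37
37 → 3² + 7² = 58  — 58 repeats.
That took 11 steps.

11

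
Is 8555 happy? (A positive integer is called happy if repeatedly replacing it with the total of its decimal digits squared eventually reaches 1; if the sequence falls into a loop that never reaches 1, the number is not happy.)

happy

8555 → 8² + 5² + 5² + 5² = 64 + 25 + 25 + 25 = 139
139 → 1² + 3² + 9² = 1 + 9 + 81 = 91
91 → 9² + 1² = 81 + 1 = 82
82 → 8² + 2² = 64 + 4 = 68
68 → 6² + 8² = 36 + 64 = 100
100 → 1² + 0² + 0² = 1 + 0 + 0 = 1  — reached 1.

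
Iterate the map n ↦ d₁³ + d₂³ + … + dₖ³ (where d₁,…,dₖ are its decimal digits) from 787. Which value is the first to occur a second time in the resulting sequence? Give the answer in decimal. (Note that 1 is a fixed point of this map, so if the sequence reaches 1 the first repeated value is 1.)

1

787 → 7³ + 8³ + 7³ = 343 + 512 + 343 = 1198
1198 → 1³ + 1³ + 9³ + 8³ = 1 + 1 + 729 + 512 = 1243
1243 → 1³ + 2³ + 4³ + 3³ = 1 + 8 + 64 + 27 = 100
100 → 1³ + 0³ + 0³ = 1 + 0 + 0 = 1  — reached the fixed point 1.
1 → 1, so 1 is the first repeated value.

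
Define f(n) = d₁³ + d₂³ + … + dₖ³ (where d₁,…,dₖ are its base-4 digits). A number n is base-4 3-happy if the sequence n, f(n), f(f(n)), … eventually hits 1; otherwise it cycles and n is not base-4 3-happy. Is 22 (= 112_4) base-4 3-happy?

22 = (1,1,2)_4 → 1³ + 1³ + 2³ = 1 + 1 + 8 = 10
10 = (2,2)_4 → 2³ + 2³ = 8 + 8 = 16
16 = (1,0,0)_4 → 1³ + 0³ + 0³ = 1 + 0 + 0 = 1  — reached 1.

base-4 3-happy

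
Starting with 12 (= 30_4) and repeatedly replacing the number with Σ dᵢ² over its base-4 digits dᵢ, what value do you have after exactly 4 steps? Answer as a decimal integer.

4

12 = (3,0)_4 → 3² + 0² = 9 + 0 = 9
9 = (2,1)_4 → 2² + 1² = 4 + 1 = 5
5 = (1,1)_4 → 1² + 1² = 1 + 1 = 2
2 = (2)_4 → 2² = 4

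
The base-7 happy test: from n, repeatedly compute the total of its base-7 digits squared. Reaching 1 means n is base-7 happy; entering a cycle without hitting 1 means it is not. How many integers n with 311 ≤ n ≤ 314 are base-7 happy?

311: 311 → 49 → 1  — base-7 happy
312: 312 → 56 → 2 → 4 → 16 → 8 → 2  — not base-7 happy
313: 313 → 65 → 9 → 5 → 25 → 25  — not base-7 happy
314: 314 → 76 → 46 → 52 → 10 → 10  — not base-7 happy
base-7 happy: 311

1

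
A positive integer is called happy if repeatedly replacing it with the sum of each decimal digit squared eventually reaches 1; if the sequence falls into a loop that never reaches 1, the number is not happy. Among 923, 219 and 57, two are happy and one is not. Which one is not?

923: 923 → 94 → 97 → 130 → 10 → 1  — reaches 1 (happy)
219: 219 → 86 → 100 → 1  — reaches 1 (happy)
57: 57 → 74 → 65 → 61 → 37 → 58 → 89 → 145 → 42 → 20 → 4 → 16 → 37  — repeats 37 (not happy)

57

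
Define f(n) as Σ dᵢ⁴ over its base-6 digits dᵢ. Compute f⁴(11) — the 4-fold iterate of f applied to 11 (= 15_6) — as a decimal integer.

114

11 = (1,5)_6 → 1⁴ + 5⁴ = 1 + 625 = 626
626 = (2,5,2,2)_6 → 2⁴ + 5⁴ + 2⁴ + 2⁴ = 16 + 625 + 16 + 16 = 673
673 = (3,0,4,1)_6 → 3⁴ + 0⁴ + 4⁴ + 1⁴ = 81 + 0 + 256 + 1 = 338
338 = (1,3,2,2)_6 → 1⁴ + 3⁴ + 2⁴ + 2⁴ = 1 + 81 + 16 + 16 = 114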